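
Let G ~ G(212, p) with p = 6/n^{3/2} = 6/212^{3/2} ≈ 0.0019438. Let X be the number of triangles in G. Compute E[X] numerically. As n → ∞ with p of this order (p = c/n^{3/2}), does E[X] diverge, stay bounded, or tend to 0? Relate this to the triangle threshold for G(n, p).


Number of potential triangles: C(212, 3) = 1565620.
Each occurs with probability p³ ≈ (0.0019438)³ ≈ 7.3441642e-09.
By linearity: E[X] = C(212, 3)·p³ ≈ 1565620 · 7.3441642e-09 ≈ 0.01150.
Since α = 3/2 > 1, p = c/n^{3/2} = o(1/n) is below the triangle threshold p ~ 1/n. Asymptotically E[X] ~ (c³/6)·n^{3(1−α)} = (6³/6)·n^{-1.5} → 0, so by Markov's inequality G has no triangles w.h.p.

E[X] ≈ 0.01150; in regime p = Θ(1/n^{3/2}) E[X] tends to 0 (below the triangle threshold p ~ 1/n).


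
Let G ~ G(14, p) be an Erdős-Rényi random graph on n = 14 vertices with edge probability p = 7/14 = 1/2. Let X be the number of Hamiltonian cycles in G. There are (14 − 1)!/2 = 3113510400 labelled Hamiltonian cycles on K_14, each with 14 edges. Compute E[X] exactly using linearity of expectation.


K_14 has (14 − 1)!/2 = 3113510400 labelled Hamiltonian cycles.
For each such Hamiltonian cycle H, let X_H = 1 if all 14 edges of H are present in G. Then P[X_H = 1] = p^{14} = (1/2)^{14} = 1/16384.
By linearity of expectation: E[X] = Σ_H E[X_H] = 3113510400 · p^{14} = 3113510400 · 1/16384 = 6081075/32.
Numerically: E[X] ≈ 1.9003e+05.

E[X] = 3113510400 · (1/2)^{14} = 6081075/32 ≈ 1.9003e+05.


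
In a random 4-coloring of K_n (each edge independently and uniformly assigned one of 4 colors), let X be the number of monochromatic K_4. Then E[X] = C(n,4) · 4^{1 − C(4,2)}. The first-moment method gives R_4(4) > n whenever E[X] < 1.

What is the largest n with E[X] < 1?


We need C(n, 4) · 4^{1 − 6} < 1, i.e. C(n, 4) < 4^{6 − 1} = 1024.
Check values of n near the boundary:
  n = 12: C(12, 4) = 495; 495 < 1024? YES
  n = 13: C(13, 4) = 715; 715 < 1024? YES
  n = 14: C(14, 4) = 1001; 1001 < 1024? YES
  n = 15: C(15, 4) = 1365; 1365 < 1024? NO
  n = 16: C(16, 4) = 1820; 1820 < 1024? NO
  n = 17: C(17, 4) = 2380; 2380 < 1024? NO
The largest n with C(n, 4) < 1024 is n = 14 (where E[X] = 1001/1024 ≈ 0.978). Hence R_4(4) > 14, i.e. R_4(4) ≥ 15.

Largest n = 14; hence R_4(4) > 14.


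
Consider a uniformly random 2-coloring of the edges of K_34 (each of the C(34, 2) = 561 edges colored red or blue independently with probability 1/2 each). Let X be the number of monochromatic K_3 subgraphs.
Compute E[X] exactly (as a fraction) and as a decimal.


Let X = Σ_S X_S over the C(34, 3) = 5984 subsets S of size 3, where X_S = 1 if the K_3 on S is monochromatic.
For a fixed S, the K_3 on S has C(3, 2) = 3 edges. P[all 3 edges red] = (1/2)^3, and likewise for blue, so P[monochromatic] = 2·(1/2)^3 = 2^{1 − 3} = 1/4.
Summing: E[X] = C(34, 3) · 2^{1 − 3} = 5984 · 1/4 = 1496.
Numerically: E[X] ≈ 1496.0000.

E[X] = C(34,3)·2^(1−C(3,2)) = 1496 ≈ 1496.0000.


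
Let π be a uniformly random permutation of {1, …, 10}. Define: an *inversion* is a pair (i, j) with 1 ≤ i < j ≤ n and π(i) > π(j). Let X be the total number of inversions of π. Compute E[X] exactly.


Write X = Σ X_I over the C(10, 2) = 45 pairs i < j, with X_I the indicator of one inversion.
There are 45 indicators.
For each fixed pair i < j, the values π(i) and π(j) are two distinct elements of {1, …, 10} in uniformly random order; by symmetry P[π(i) > π(j)] = 1/2.
By linearity: E[X] = 45 · (1/2) = C(10, 2) · (1/2) = 45/2 = 45/2 ≈ 22.5000.

E[X] = 45/2 = 22.5000.


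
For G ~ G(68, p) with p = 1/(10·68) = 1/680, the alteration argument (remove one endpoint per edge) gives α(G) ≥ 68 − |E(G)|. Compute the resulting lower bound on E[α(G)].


E[|E(G)|] = C(68, 2)·p = 2278 · (1/680) = 67/20.
E[α(G)] ≥ n − E[|E(G)|] = 68 − 67/20 = 1293/20.
Numerically: ≈ 64.6500.
(This is only a lower bound; the true E[α(G)] may be larger.)

E[α(G)] ≥ 1293/20 ≈ 64.6500.


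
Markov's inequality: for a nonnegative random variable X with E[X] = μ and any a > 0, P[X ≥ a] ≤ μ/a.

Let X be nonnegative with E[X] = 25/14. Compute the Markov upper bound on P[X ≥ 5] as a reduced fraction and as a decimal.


μ = E[X] = 25/14, a = 5.
Markov: P[X ≥ 5] ≤ μ/a = (25/14)/5 = 5/14.
Numerically: ≈ 0.357.
(Since a = 5 > μ = 1.786, the bound 5/14 is < 1 and informative.)

P[X ≥ 5] ≤ 5/14 ≈ 0.357.


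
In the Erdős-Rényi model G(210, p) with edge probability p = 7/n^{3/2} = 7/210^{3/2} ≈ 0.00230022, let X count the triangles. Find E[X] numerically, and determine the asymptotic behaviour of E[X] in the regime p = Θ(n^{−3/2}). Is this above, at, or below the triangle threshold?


Number of potential triangles: C(210, 3) = 1521520.
Each occurs with probability p³ ≈ (0.00230022)³ ≈ 1.21704684e-08.
By linearity: E[X] = C(210, 3)·p³ ≈ 1521520 · 1.21704684e-08 ≈ 0.018518.
Since α = 3/2 > 1, p = c/n^{3/2} = o(1/n) is below the triangle threshold p ~ 1/n. Asymptotically E[X] ~ (c³/6)·n^{3(1−α)} = (7³/6)·n^{-1.5} → 0, so by Markov's inequality G has no triangles w.h.p.

E[X] ≈ 0.018518; in regime p = Θ(1/n^{3/2}) E[X] tends to 0 (below the triangle threshold p ~ 1/n).


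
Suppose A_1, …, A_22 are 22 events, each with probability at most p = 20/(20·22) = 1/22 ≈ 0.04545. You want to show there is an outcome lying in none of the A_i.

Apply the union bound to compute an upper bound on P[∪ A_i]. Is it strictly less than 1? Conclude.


Union bound: P[∪_{i=1}^{22} A_i] ≤ Σ_i P[A_i] ≤ 22·p = 22·(1/22) = 1.
Numerically: 1 ≈ 1.00000.
Is 1 < 1? NO.
Since the bound 1 is ≥ 1, the union bound is uninformative here; it does NOT by itself certify existence.

22·p = 1 ≈ 1.00000; existence NOT certified by the union bound.


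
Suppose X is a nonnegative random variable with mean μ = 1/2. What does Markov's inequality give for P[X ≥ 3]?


μ = E[X] = 1/2, a = 3.
Markov: P[X ≥ 3] ≤ μ/a = (1/2)/3 = 1/6.
Numerically: ≈ 0.166667.
(Since a = 3 > μ = 0.500000, the bound 1/6 is < 1 and informative.)

P[X ≥ 3] ≤ 1/6 ≈ 0.166667.


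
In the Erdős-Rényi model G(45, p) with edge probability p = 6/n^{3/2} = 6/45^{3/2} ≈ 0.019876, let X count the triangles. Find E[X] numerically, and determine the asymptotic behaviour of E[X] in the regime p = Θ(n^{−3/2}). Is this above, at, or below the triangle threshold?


Number of potential triangles: C(45, 3) = 14190.
Each occurs with probability p³ ≈ (0.019876)³ ≈ 7.8523100e-06.
By linearity: E[X] = C(45, 3)·p³ ≈ 14190 · 7.8523100e-06 ≈ 0.11142.
Since α = 3/2 > 1, p = c/n^{3/2} = o(1/n) is below the triangle threshold p ~ 1/n. Asymptotically E[X] ~ (c³/6)·n^{3(1−α)} = (6³/6)·n^{-1.5} → 0, so by Markov's inequality G has no triangles w.h.p.

E[X] ≈ 0.11142; in regime p = Θ(1/n^{3/2}) E[X] tends to 0 (below the triangle threshold p ~ 1/n).


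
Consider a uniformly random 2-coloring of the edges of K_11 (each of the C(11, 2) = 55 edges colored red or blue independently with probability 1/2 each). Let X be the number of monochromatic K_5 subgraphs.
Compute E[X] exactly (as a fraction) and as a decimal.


Let X = Σ_S X_S over the C(11, 5) = 462 subsets S of size 5, where X_S = 1 if the K_5 on S is monochromatic.
For a fixed S, the K_5 on S has C(5, 2) = 10 edges. P[all 10 edges red] = (1/2)^10, and likewise for blue, so P[monochromatic] = 2·(1/2)^10 = 2^{1 − 10} = 1/512.
Summing: E[X] = C(11, 5) · 2^{1 − 10} = 462 · 1/512 = 231/256.
Numerically: E[X] ≈ 0.902.

E[X] = C(11,5)·2^(1−C(5,2)) = 231/256 ≈ 0.902.


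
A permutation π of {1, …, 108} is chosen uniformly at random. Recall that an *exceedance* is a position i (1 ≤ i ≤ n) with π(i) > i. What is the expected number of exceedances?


Write X = Σ_{i=1}^{108} X_i, where X_i = 1_{π(i) > i}.
For each fixed i, π(i) is uniform over {1, …, 108} (marginal of a uniform permutation), so P[π(i) > i] = (n − i)/n. Summing: Σ_{i=1}^{108} (n − i)/n = (0 + 1 + … + 107)/108 = 108(108 − 1)/(2·108) = (108 − 1)/2.
Hence E[X] = Σ_{i=1}^{108} (108 − i)/108 = 107/2 ≈ 53.5000.

E[X] = 107/2 = 53.5000.


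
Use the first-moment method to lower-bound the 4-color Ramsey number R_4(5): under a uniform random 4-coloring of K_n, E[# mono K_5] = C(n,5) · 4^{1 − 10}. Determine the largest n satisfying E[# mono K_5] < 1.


We need C(n, 5) · 4^{1 − 10} < 1, i.e. C(n, 5) < 4^{10 − 1} = 262144.
Check values of n near the boundary:
  n = 30: C(30, 5) = 142506; 142506 < 262144? YES
  n = 31: C(31, 5) = 169911; 169911 < 262144? YES
  n = 32: C(32, 5) = 201376; 201376 < 262144? YES
  n = 33: C(33, 5) = 237336; 237336 < 262144? YES
  n = 34: C(34, 5) = 278256; 278256 < 262144? NO
The largest n with C(n, 5) < 262144 is n = 33 (where E[X] = 29667/32768 ≈ 0.905365). Hence R_4(5) > 33, i.e. R_4(5) ≥ 34.

Largest n = 33; hence R_4(5) > 33.


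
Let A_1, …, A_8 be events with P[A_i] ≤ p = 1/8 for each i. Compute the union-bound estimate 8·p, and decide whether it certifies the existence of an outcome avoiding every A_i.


Union bound: P[∪_{i=1}^{8} A_i] ≤ Σ_i P[A_i] ≤ 8·p = 8·(1/8) = 1.
Numerically: 1 ≈ 1.0000000.
Is 1 < 1? NO.
Since the bound 1 is ≥ 1, the union bound is uninformative here; it does NOT by itself certify existence.

8·p = 1 ≈ 1.0000000; existence NOT certified by the union bound.


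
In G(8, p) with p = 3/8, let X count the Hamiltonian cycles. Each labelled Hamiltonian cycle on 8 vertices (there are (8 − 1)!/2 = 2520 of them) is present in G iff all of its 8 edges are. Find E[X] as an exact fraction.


K_8 has (8 − 1)!/2 = 2520 labelled Hamiltonian cycles.
For each such Hamiltonian cycle H, let X_H = 1 if all 8 edges of H are present in G. Then P[X_H = 1] = p^{8} = (3/8)^{8} = 6561/16777216.
Summing the indicators: E[X] = Σ_H E[X_H] = 2520 · p^{8} = 2520 · 6561/16777216 = 2066715/2097152.
Numerically: E[X] ≈ 0.985.

E[X] = 2520 · (3/8)^{8} = 2066715/2097152 ≈ 0.985.


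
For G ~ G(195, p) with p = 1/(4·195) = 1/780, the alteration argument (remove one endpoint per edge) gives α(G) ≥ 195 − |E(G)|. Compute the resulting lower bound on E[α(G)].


E[|E(G)|] = C(195, 2)·p = 18915 · (1/780) = 97/4.
E[α(G)] ≥ n − E[|E(G)|] = 195 − 97/4 = 683/4.
Numerically: ≈ 170.750000.
(This is only a lower bound; the true E[α(G)] may be larger.)

E[α(G)] ≥ 683/4 ≈ 170.750000.


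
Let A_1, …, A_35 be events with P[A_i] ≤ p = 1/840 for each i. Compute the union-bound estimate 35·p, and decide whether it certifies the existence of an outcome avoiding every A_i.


Union bound: P[∪_{i=1}^{35} A_i] ≤ Σ_i P[A_i] ≤ 35·p = 35·(1/840) = 1/24.
Numerically: 1/24 ≈ 0.0416667.
Is 1/24 < 1? YES.
Since P[∪ A_i] ≤ 1/24 < 1, the complement has P[∩ A_i^c] ≥ 1 − 1/24 = 23/24 > 0, so some outcome avoids every A_i.

35·p = 1/24 ≈ 0.0416667; existence CERTIFIED by the union bound.


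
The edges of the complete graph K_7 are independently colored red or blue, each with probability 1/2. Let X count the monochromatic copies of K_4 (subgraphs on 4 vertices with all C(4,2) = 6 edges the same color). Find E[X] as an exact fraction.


Let X = Σ_S X_S over the C(7, 4) = 35 subsets S of size 4, where X_S = 1 if the K_4 on S is monochromatic.
For a fixed S, the K_4 on S has C(4, 2) = 6 edges. P[all 6 edges red] = (1/2)^6, and likewise for blue, so P[monochromatic] = 2·(1/2)^6 = 2^{1 − 6} = 1/32.
By linearity: E[X] = C(7, 4) · 2^{1 − 6} = 35 · 1/32 = 35/32.
Numerically: E[X] ≈ 1.09375.

E[X] = C(7,4)·2^(1−C(4,2)) = 35/32 ≈ 1.09375.


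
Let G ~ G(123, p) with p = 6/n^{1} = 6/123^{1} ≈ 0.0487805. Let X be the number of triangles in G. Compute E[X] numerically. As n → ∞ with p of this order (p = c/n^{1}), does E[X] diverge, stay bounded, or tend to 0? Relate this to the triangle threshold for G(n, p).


Number of potential triangles: C(123, 3) = 302621.
Each occurs with probability p³ ≈ (0.0487805)³ ≈ 1.16074926e-04.
By linearity: E[X] = C(123, 3)·p³ ≈ 302621 · 1.16074926e-04 ≈ 35.126710.
Here α = 1, so p = 6/n is exactly at the triangle threshold p ~ 1/n. Asymptotically E[X] → c³/6 = 6³/6 = 36 ≈ 36.000000, a bounded constant. In this regime the triangle count is asymptotically Poisson(c³/6).

E[X] ≈ 35.126710; in regime p = Θ(1/n^{1}) E[X] stays bounded (at the triangle threshold p ~ 1/n).


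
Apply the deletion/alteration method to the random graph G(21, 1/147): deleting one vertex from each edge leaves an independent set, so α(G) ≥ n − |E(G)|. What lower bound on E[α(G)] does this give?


E[|E(G)|] = C(21, 2)·p = 210 · (1/147) = 10/7.
E[α(G)] ≥ n − E[|E(G)|] = 21 − 10/7 = 137/7.
Numerically: ≈ 19.5714.
(This is only a lower bound; the true E[α(G)] may be larger.)

E[α(G)] ≥ 137/7 ≈ 19.5714.


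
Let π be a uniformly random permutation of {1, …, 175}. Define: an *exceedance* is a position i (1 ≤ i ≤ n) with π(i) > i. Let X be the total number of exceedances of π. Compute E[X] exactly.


Write X = Σ_{i=1}^{175} X_i, where X_i = 1_{π(i) > i}.
For each fixed i, π(i) is uniform over {1, …, 175} (marginal of a uniform permutation), so P[π(i) > i] = (n − i)/n. Summing: Σ_{i=1}^{175} (n − i)/n = (0 + 1 + … + 174)/175 = 175(175 − 1)/(2·175) = (175 − 1)/2.
Hence E[X] = Σ_{i=1}^{175} (175 − i)/175 = 87 ≈ 87.000000.

E[X] = 87 = 87.000000.


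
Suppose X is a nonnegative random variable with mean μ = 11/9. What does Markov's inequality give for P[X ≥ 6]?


μ = E[X] = 11/9, a = 6.
Markov: P[X ≥ 6] ≤ μ/a = (11/9)/6 = 11/54.
Numerically: ≈ 0.20370.
(Since a = 6 > μ = 1.22222, the bound 11/54 is < 1 and informative.)

P[X ≥ 6] ≤ 11/54 ≈ 0.20370.


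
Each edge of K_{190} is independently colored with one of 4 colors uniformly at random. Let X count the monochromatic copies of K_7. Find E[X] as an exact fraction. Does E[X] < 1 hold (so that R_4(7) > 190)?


E[X] = C(190, 7) · 4^{1 − 21} = 1585940245560 · 4^{−20} = 1585940245560/1099511627776.
As a reduced fraction: E[X] = 198242530695/137438953472 ≈ 1.442.
Is E[X] < 1? NO.
Since E[X] ≥ 1, the first-moment bound is inconclusive at n = 190; it does NOT by itself certify R_4(7) > 190.

E[X] = 198242530695/137438953472 ≈ 1.442; E[X] ≥ 1; first-moment method inconclusive here.


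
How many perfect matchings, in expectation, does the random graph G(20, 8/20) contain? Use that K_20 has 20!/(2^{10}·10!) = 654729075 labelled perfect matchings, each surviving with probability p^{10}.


K_20 has 20!/(2^{10}·10!) = 654729075 labelled perfect matchings.
For each such perfect matching H, let X_H = 1 if all 10 edges of H are present in G. Then P[X_H = 1] = p^{10} = (2/5)^{10} = 1024/9765625.
By linearity of expectation: E[X] = Σ_H E[X_H] = 654729075 · p^{10} = 654729075 · 1024/9765625 = 26817702912/390625.
Numerically: E[X] ≈ 68653.3.

E[X] = 654729075 · (2/5)^{10} = 26817702912/390625 ≈ 68653.3.


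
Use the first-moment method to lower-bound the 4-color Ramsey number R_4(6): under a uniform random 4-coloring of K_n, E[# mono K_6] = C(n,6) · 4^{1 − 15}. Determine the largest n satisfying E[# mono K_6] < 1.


We need C(n, 6) · 4^{1 − 15} < 1, i.e. C(n, 6) < 4^{15 − 1} = 268435456.
Check values of n near the boundary:
  n = 77: C(77, 6) = 237093780; 237093780 < 268435456? YES
  n = 78: C(78, 6) = 256851595; 256851595 < 268435456? YES
  n = 79: C(79, 6) = 277962685; 277962685 < 268435456? NO
  n = 80: C(80, 6) = 300500200; 300500200 < 268435456? NO
The largest n with C(n, 6) < 268435456 is n = 78 (where E[X] = 256851595/268435456 ≈ 0.957). Hence R_4(6) > 78, i.e. R_4(6) ≥ 79.

Largest n = 78; hence R_4(6) > 78.


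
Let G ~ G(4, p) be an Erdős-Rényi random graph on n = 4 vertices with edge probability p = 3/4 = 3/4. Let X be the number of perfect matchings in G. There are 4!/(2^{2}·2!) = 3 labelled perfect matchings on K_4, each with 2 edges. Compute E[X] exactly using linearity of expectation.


K_4 has 4!/(2^{2}·2!) = 3 labelled perfect matchings.
For each such perfect matching H, let X_H = 1 if all 2 edges of H are present in G. Then P[X_H = 1] = p^{2} = (3/4)^{2} = 9/16.
By linearity: E[X] = Σ_H E[X_H] = 3 · p^{2} = 3 · 9/16 = 27/16.
Numerically: E[X] ≈ 1.6875.

E[X] = 3 · (3/4)^{2} = 27/16 ≈ 1.6875.


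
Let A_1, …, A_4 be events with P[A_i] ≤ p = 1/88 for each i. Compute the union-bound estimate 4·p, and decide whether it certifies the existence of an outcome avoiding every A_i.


Union bound: P[∪_{i=1}^{4} A_i] ≤ Σ_i P[A_i] ≤ 4·p = 4·(1/88) = 1/22.
Numerically: 1/22 ≈ 0.045455.
Is 1/22 < 1? YES.
Since P[∪ A_i] ≤ 1/22 < 1, the complement has P[∩ A_i^c] ≥ 1 − 1/22 = 21/22 > 0, so some outcome avoids every A_i.

4·p = 1/22 ≈ 0.045455; existence CERTIFIED by the union bound.


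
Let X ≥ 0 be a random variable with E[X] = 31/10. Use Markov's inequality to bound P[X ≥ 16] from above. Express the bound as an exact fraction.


μ = E[X] = 31/10, a = 16.
Markov: P[X ≥ 16] ≤ μ/a = (31/10)/16 = 31/160.
Numerically: ≈ 0.193750.
(Since a = 16 > μ = 3.100000, the bound 31/160 is < 1 and informative.)

P[X ≥ 16] ≤ 31/160 ≈ 0.193750.


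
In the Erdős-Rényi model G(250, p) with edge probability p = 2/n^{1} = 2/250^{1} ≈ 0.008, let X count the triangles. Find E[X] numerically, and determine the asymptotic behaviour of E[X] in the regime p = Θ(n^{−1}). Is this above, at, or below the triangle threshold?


Number of potential triangles: C(250, 3) = 2573000.
Each occurs with probability p³ ≈ (0.008)³ ≈ 5.1200000e-07.
By linearity: E[X] = C(250, 3)·p³ ≈ 2573000 · 5.1200000e-07 ≈ 1.31738.
Here α = 1, so p = 2/n is exactly at the triangle threshold p ~ 1/n. Asymptotically E[X] → c³/6 = 2³/6 = 4/3 ≈ 1.33333, a bounded constant. In this regime the triangle count is asymptotically Poisson(c³/6).

E[X] ≈ 1.31738; in regime p = Θ(1/n^{1}) E[X] stays bounded (at the triangle threshold p ~ 1/n).


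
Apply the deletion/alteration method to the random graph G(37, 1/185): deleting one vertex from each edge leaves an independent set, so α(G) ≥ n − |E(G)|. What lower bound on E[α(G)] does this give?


E[|E(G)|] = C(37, 2)·p = 666 · (1/185) = 18/5.
E[α(G)] ≥ n − E[|E(G)|] = 37 − 18/5 = 167/5.
Numerically: ≈ 33.400000.
(This is only a lower bound; the true E[α(G)] may be larger.)

E[α(G)] ≥ 167/5 ≈ 33.400000.


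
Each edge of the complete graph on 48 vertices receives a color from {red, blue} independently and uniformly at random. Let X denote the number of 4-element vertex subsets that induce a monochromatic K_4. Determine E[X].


Let X = Σ_S X_S over the C(48, 4) = 194580 subsets S of size 4, where X_S = 1 if the K_4 on S is monochromatic.
For a fixed S, the K_4 on S has C(4, 2) = 6 edges. P[all 6 edges red] = (1/2)^6, and likewise for blue, so P[monochromatic] = 2·(1/2)^6 = 2^{1 − 6} = 1/32.
Summing: E[X] = C(48, 4) · 2^{1 − 6} = 194580 · 1/32 = 48645/8.
Numerically: E[X] ≈ 6080.62500.

E[X] = C(48,4)·2^(1−C(4,2)) = 48645/8 ≈ 6080.62500.


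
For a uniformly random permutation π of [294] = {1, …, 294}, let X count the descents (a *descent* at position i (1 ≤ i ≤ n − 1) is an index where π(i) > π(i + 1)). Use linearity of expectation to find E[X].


Write X = Σ X_I over i = 1, …, 293, with X_I the indicator of one descent.
There are 293 indicators.
For each fixed i, the pair (π(i), π(i+1)) is a uniformly random ordered pair of distinct values from {1, …, 294}; by symmetry P[π(i) > π(i+1)] = 1/2.
By linearity: E[X] = 293 · (1/2) = (294 − 1) · (1/2) = 293/2 ≈ 146.500000.

E[X] = 293/2 = 146.500000.


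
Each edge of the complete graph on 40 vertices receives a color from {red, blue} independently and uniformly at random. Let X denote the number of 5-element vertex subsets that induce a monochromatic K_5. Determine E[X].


Let X = Σ_S X_S over the C(40, 5) = 658008 subsets S of size 5, where X_S = 1 if the K_5 on S is monochromatic.
For a fixed S, the K_5 on S has C(5, 2) = 10 edges. P[all 10 edges red] = (1/2)^10, and likewise for blue, so P[monochromatic] = 2·(1/2)^10 = 2^{1 − 10} = 1/512.
Summing: E[X] = C(40, 5) · 2^{1 − 10} = 658008 · 1/512 = 82251/64.
Numerically: E[X] ≈ 1285.1719.

E[X] = C(40,5)·2^(1−C(5,2)) = 82251/64 ≈ 1285.1719.


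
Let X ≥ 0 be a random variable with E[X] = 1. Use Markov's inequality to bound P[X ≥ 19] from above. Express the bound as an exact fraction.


μ = E[X] = 1, a = 19.
Markov: P[X ≥ 19] ≤ μ/a = (1)/19 = 1/19.
Numerically: ≈ 0.052632.
(Since a = 19 > μ = 1.000000, the bound 1/19 is < 1 and informative.)

P[X ≥ 19] ≤ 1/19 ≈ 0.052632.


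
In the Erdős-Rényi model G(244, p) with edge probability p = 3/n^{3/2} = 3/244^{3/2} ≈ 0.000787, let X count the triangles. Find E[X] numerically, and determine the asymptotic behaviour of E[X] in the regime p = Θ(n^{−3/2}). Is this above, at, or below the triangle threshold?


Number of potential triangles: C(244, 3) = 2391444.
Each occurs with probability p³ ≈ (0.000787)³ ≈ 4.87651e-10.
By linearity: E[X] = C(244, 3)·p³ ≈ 2391444 · 4.87651e-10 ≈ 0.001.
Since α = 3/2 > 1, p = c/n^{3/2} = o(1/n) is below the triangle threshold p ~ 1/n. Asymptotically E[X] ~ (c³/6)·n^{3(1−α)} = (3³/6)·n^{-1.5} → 0, so by Markov's inequality G has no triangles w.h.p.

E[X] ≈ 0.001; in regime p = Θ(1/n^{3/2}) E[X] tends to 0 (below the triangle threshold p ~ 1/n).


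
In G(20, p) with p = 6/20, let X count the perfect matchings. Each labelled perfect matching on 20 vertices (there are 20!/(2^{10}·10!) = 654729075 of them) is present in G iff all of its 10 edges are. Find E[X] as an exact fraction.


K_20 has 20!/(2^{10}·10!) = 654729075 labelled perfect matchings.
For each such perfect matching H, let X_H = 1 if all 10 edges of H are present in G. Then P[X_H = 1] = p^{10} = (3/10)^{10} = 59049/10000000000.
By linearity: E[X] = Σ_H E[X_H] = 654729075 · p^{10} = 654729075 · 59049/10000000000 = 1546443885987/400000000.
Numerically: E[X] ≈ 3866.1.

E[X] = 654729075 · (3/10)^{10} = 1546443885987/400000000 ≈ 3866.1.


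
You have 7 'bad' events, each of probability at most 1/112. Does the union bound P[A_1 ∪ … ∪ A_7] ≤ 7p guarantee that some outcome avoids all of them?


Union bound: P[∪_{i=1}^{7} A_i] ≤ Σ_i P[A_i] ≤ 7·p = 7·(1/112) = 1/16.
Numerically: 1/16 ≈ 0.0625000.
Is 1/16 < 1? YES.
Since P[∪ A_i] ≤ 1/16 < 1, the complement has P[∩ A_i^c] ≥ 1 − 1/16 = 15/16 > 0, so some outcome avoids every A_i.

7·p = 1/16 ≈ 0.0625000; existence CERTIFIED by the union bound.


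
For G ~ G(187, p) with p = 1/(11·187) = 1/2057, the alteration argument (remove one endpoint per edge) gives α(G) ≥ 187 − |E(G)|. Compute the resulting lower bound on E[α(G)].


E[|E(G)|] = C(187, 2)·p = 17391 · (1/2057) = 93/11.
E[α(G)] ≥ n − E[|E(G)|] = 187 − 93/11 = 1964/11.
Numerically: ≈ 178.54545.
(This is only a lower bound; the true E[α(G)] may be larger.)

E[α(G)] ≥ 1964/11 ≈ 178.54545.


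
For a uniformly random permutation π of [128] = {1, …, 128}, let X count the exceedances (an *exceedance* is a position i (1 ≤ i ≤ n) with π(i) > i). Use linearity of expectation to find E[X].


Write X = Σ_{i=1}^{128} X_i, where X_i = 1_{π(i) > i}.
For each fixed i, π(i) is uniform over {1, …, 128} (marginal of a uniform permutation), so P[π(i) > i] = (n − i)/n. Summing: Σ_{i=1}^{128} (n − i)/n = (0 + 1 + … + 127)/128 = 128(128 − 1)/(2·128) = (128 − 1)/2.
Hence E[X] = Σ_{i=1}^{128} (128 − i)/128 = 127/2 ≈ 63.50000.

E[X] = 127/2 = 63.50000.


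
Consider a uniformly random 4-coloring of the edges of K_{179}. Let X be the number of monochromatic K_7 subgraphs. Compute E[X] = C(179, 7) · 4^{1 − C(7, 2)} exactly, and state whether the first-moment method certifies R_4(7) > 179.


E[X] = C(179, 7) · 4^{1 − 21} = 1037437234460 · 4^{−20} = 1037437234460/1099511627776.
As a reduced fraction: E[X] = 259359308615/274877906944 ≈ 0.944.
Is E[X] < 1? YES.
Since E[X] < 1, there exists a 4-coloring of K_{179} with no monochromatic K_7; hence R_4(7) > 179.

E[X] = 259359308615/274877906944 ≈ 0.944; E[X] < 1, so R_4(7) > 179.


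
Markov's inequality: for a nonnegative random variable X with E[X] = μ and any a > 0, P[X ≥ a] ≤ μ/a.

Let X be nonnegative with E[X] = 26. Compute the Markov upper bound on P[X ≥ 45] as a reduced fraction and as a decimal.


μ = E[X] = 26, a = 45.
Markov: P[X ≥ 45] ≤ μ/a = (26)/45 = 26/45.
Numerically: ≈ 0.577778.
(Since a = 45 > μ = 26.000000, the bound 26/45 is < 1 and informative.)

P[X ≥ 45] ≤ 26/45 ≈ 0.577778.


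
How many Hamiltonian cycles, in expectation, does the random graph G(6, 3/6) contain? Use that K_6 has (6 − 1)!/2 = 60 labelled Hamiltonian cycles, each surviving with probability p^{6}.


K_6 has (6 − 1)!/2 = 60 labelled Hamiltonian cycles.
For each such Hamiltonian cycle H, let X_H = 1 if all 6 edges of H are present in G. Then P[X_H = 1] = p^{6} = (1/2)^{6} = 1/64.
Summing the indicators: E[X] = Σ_H E[X_H] = 60 · p^{6} = 60 · 1/64 = 15/16.
Numerically: E[X] ≈ 0.9375.

E[X] = 60 · (1/2)^{6} = 15/16 ≈ 0.9375.


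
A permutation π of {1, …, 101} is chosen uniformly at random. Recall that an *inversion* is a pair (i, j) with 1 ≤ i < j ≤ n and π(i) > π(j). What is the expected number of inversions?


Write X = Σ X_I over the C(101, 2) = 5050 pairs i < j, with X_I the indicator of one inversion.
There are 5050 indicators.
For each fixed pair i < j, the values π(i) and π(j) are two distinct elements of {1, …, 101} in uniformly random order; by symmetry P[π(i) > π(j)] = 1/2.
By linearity: E[X] = 5050 · (1/2) = C(101, 2) · (1/2) = 5050/2 = 2525 ≈ 2525.0000.

E[X] = 2525 = 2525.0000.


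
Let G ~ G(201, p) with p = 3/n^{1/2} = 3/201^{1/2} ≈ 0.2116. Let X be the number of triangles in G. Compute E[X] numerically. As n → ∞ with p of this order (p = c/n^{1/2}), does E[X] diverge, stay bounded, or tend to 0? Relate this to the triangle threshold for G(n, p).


Number of potential triangles: C(201, 3) = 1333300.
Each occurs with probability p³ ≈ (0.2116)³ ≈ 9.4747919e-03.
By linearity: E[X] = C(201, 3)·p³ ≈ 1333300 · 9.4747919e-03 ≈ 12632.73998.
Since α = 1/2 < 1, p = c/n^{1/2} ≫ 1/n is above the triangle threshold p ~ 1/n. Asymptotically E[X] ~ (c³/6)·n^{3(1−α)} = (3³/6)·n^{1.5} → ∞; triangles are abundant w.h.p.

E[X] ≈ 12632.73998; in regime p = Θ(1/n^{1/2}) E[X] diverges (above the triangle threshold p ~ 1/n).


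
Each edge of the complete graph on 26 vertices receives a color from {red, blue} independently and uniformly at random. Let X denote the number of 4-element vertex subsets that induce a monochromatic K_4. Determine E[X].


Let X = Σ_S X_S over the C(26, 4) = 14950 subsets S of size 4, where X_S = 1 if the K_4 on S is monochromatic.
For a fixed S, the K_4 on S has C(4, 2) = 6 edges. P[all 6 edges red] = (1/2)^6, and likewise for blue, so P[monochromatic] = 2·(1/2)^6 = 2^{1 − 6} = 1/32.
By linearity: E[X] = C(26, 4) · 2^{1 − 6} = 14950 · 1/32 = 7475/16.
Numerically: E[X] ≈ 467.1875.

E[X] = C(26,4)·2^(1−C(4,2)) = 7475/16 ≈ 467.1875.


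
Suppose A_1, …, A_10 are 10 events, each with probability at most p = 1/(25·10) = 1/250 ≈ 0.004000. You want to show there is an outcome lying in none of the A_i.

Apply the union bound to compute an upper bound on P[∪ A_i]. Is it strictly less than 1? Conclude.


Union bound: P[∪_{i=1}^{10} A_i] ≤ Σ_i P[A_i] ≤ 10·p = 10·(1/250) = 1/25.
Numerically: 1/25 ≈ 0.040000.
Is 1/25 < 1? YES.
Since P[∪ A_i] ≤ 1/25 < 1, the complement has P[∩ A_i^c] ≥ 1 − 1/25 = 24/25 > 0, so some outcome avoids every A_i.

10·p = 1/25 ≈ 0.040000; existence CERTIFIED by the union bound.


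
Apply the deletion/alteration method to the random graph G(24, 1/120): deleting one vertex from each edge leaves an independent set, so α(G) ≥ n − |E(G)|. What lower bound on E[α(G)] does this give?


E[|E(G)|] = C(24, 2)·p = 276 · (1/120) = 23/10.
E[α(G)] ≥ n − E[|E(G)|] = 24 − 23/10 = 217/10.
Numerically: ≈ 21.700.
(This is only a lower bound; the true E[α(G)] may be larger.)

E[α(G)] ≥ 217/10 ≈ 21.700.


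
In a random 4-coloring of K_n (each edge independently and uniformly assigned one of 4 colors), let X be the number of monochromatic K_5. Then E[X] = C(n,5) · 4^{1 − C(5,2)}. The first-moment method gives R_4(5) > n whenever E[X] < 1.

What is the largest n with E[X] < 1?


We need C(n, 5) · 4^{1 − 10} < 1, i.e. C(n, 5) < 4^{10 − 1} = 262144.
Check values of n near the boundary:
  n = 32: C(32, 5) = 201376; 201376 < 262144? YES
  n = 33: C(33, 5) = 237336; 237336 < 262144? YES
  n = 34: C(34, 5) = 278256; 278256 < 262144? NO
  n = 35: C(35, 5) = 324632; 324632 < 262144? NO
  n = 36: C(36, 5) = 376992; 376992 < 262144? NO
The largest n with C(n, 5) < 262144 is n = 33 (where E[X] = 29667/32768 ≈ 0.9054). Hence R_4(5) > 33, i.e. R_4(5) ≥ 34.

Largest n = 33; hence R_4(5) > 33.


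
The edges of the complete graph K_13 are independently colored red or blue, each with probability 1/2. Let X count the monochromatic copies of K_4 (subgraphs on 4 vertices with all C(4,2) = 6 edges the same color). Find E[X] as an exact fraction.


Let X = Σ_S X_S over the C(13, 4) = 715 subsets S of size 4, where X_S = 1 if the K_4 on S is monochromatic.
For a fixed S, the K_4 on S has C(4, 2) = 6 edges. P[all 6 edges red] = (1/2)^6, and likewise for blue, so P[monochromatic] = 2·(1/2)^6 = 2^{1 − 6} = 1/32.
By linearity of expectation: E[X] = C(13, 4) · 2^{1 − 6} = 715 · 1/32 = 715/32.
Numerically: E[X] ≈ 22.34375.

E[X] = C(13,4)·2^(1−C(4,2)) = 715/32 ≈ 22.34375.


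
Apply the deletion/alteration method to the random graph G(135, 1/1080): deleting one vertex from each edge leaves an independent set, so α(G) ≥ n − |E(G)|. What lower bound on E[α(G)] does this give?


E[|E(G)|] = C(135, 2)·p = 9045 · (1/1080) = 67/8.
E[α(G)] ≥ n − E[|E(G)|] = 135 − 67/8 = 1013/8.
Numerically: ≈ 126.625000.
(This is only a lower bound; the true E[α(G)] may be larger.)

E[α(G)] ≥ 1013/8 ≈ 126.625000.


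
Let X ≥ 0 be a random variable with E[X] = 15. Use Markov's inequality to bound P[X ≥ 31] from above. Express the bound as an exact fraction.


μ = E[X] = 15, a = 31.
Markov: P[X ≥ 31] ≤ μ/a = (15)/31 = 15/31.
Numerically: ≈ 0.4839.
(Since a = 31 > μ = 15.0000, the bound 15/31 is < 1 and informative.)

P[X ≥ 31] ≤ 15/31 ≈ 0.4839.


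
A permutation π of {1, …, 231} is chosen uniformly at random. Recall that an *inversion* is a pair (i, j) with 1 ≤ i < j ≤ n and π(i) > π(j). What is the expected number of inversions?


Write X = Σ X_I over the C(231, 2) = 26565 pairs i < j, with X_I the indicator of one inversion.
There are 26565 indicators.
For each fixed pair i < j, the values π(i) and π(j) are two distinct elements of {1, …, 231} in uniformly random order; by symmetry P[π(i) > π(j)] = 1/2.
By linearity: E[X] = 26565 · (1/2) = C(231, 2) · (1/2) = 26565/2 = 26565/2 ≈ 13282.500.

E[X] = 26565/2 = 13282.500.


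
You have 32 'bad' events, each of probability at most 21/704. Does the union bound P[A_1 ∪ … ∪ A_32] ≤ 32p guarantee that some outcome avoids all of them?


Union bound: P[∪_{i=1}^{32} A_i] ≤ Σ_i P[A_i] ≤ 32·p = 32·(21/704) = 21/22.
Numerically: 21/22 ≈ 0.9545455.
Is 21/22 < 1? YES.
Since P[∪ A_i] ≤ 21/22 < 1, the complement has P[∩ A_i^c] ≥ 1 − 21/22 = 1/22 > 0, so some outcome avoids every A_i.

32·p = 21/22 ≈ 0.9545455; existence CERTIFIED by the union bound.


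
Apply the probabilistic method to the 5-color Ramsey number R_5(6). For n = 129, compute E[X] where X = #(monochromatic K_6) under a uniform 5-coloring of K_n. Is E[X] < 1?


E[X] = C(129, 6) · 5^{1 − 15} = 5688177600 · 5^{−14} = 5688177600/6103515625.
As a reduced fraction: E[X] = 227527104/244140625 ≈ 0.9320.
Is E[X] < 1? YES.
Since E[X] < 1, there exists a 5-coloring of K_{129} with no monochromatic K_6; hence R_5(6) > 129.

E[X] = 227527104/244140625 ≈ 0.9320; E[X] < 1, so R_5(6) > 129.


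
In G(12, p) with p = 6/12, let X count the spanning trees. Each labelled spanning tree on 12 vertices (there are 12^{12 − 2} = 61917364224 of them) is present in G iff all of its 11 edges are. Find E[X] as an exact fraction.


K_12 has 12^{12 − 2} = 61917364224 labelled spanning trees.
For each such spanning tree H, let X_H = 1 if all 11 edges of H are present in G. Then P[X_H = 1] = p^{11} = (1/2)^{11} = 1/2048.
By linearity of expectation: E[X] = Σ_H E[X_H] = 61917364224 · p^{11} = 61917364224 · 1/2048 = 30233088.
Numerically: E[X] ≈ 3.023e+07.

E[X] = 61917364224 · (1/2)^{11} = 30233088 ≈ 3.023e+07.


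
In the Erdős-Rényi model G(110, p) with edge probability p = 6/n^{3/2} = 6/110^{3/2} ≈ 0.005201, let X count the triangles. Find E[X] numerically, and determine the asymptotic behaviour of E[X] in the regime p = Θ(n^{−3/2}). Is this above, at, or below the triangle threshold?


Number of potential triangles: C(110, 3) = 215820.
Each occurs with probability p³ ≈ (0.005201)³ ≈ 1.406652e-07.
By linearity: E[X] = C(110, 3)·p³ ≈ 215820 · 1.406652e-07 ≈ 0.0304.
Since α = 3/2 > 1, p = c/n^{3/2} = o(1/n) is below the triangle threshold p ~ 1/n. Asymptotically E[X] ~ (c³/6)·n^{3(1−α)} = (6³/6)·n^{-1.5} → 0, so by Markov's inequality G has no triangles w.h.p.

E[X] ≈ 0.0304; in regime p = Θ(1/n^{3/2}) E[X] tends to 0 (below the triangle threshold p ~ 1/n).


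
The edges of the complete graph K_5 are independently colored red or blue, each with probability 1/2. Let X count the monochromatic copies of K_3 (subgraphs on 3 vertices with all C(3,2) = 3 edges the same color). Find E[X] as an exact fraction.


Let X = Σ_S X_S over the C(5, 3) = 10 subsets S of size 3, where X_S = 1 if the K_3 on S is monochromatic.
For a fixed S, the K_3 on S has C(3, 2) = 3 edges. P[all 3 edges red] = (1/2)^3, and likewise for blue, so P[monochromatic] = 2·(1/2)^3 = 2^{1 − 3} = 1/4.
By linearity: E[X] = C(5, 3) · 2^{1 − 3} = 10 · 1/4 = 5/2.
Numerically: E[X] ≈ 2.500.

E[X] = C(5,3)·2^(1−C(3,2)) = 5/2 ≈ 2.500.


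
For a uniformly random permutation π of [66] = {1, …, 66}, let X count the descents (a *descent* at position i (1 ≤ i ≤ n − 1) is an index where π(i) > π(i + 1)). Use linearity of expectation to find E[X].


Write X = Σ X_I over i = 1, …, 65, with X_I the indicator of one descent.
There are 65 indicators.
For each fixed i, the pair (π(i), π(i+1)) is a uniformly random ordered pair of distinct values from {1, …, 66}; by symmetry P[π(i) > π(i+1)] = 1/2.
By linearity: E[X] = 65 · (1/2) = (66 − 1) · (1/2) = 65/2 ≈ 32.50000.

E[X] = 65/2 = 32.50000.


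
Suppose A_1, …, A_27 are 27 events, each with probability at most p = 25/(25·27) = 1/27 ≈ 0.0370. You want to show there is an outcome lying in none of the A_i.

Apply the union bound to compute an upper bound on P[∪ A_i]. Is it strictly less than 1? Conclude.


Union bound: P[∪_{i=1}^{27} A_i] ≤ Σ_i P[A_i] ≤ 27·p = 27·(1/27) = 1.
Numerically: 1 ≈ 1.0000.
Is 1 < 1? NO.
Since the bound 1 is ≥ 1, the union bound is uninformative here; it does NOT by itself certify existence.

27·p = 1 ≈ 1.0000; existence NOT certified by the union bound.


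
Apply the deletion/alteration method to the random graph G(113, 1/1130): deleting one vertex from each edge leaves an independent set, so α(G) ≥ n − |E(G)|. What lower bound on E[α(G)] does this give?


E[|E(G)|] = C(113, 2)·p = 6328 · (1/1130) = 28/5.
E[α(G)] ≥ n − E[|E(G)|] = 113 − 28/5 = 537/5.
Numerically: ≈ 107.4000.
(This is only a lower bound; the true E[α(G)] may be larger.)

E[α(G)] ≥ 537/5 ≈ 107.4000.


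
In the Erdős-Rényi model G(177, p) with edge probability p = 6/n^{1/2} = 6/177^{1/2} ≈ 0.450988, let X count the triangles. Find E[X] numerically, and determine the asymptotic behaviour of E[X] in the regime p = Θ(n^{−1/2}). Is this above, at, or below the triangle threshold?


Number of potential triangles: C(177, 3) = 908600.
Each occurs with probability p³ ≈ (0.450988)³ ≈ 9.17262949e-02.
By linearity: E[X] = C(177, 3)·p³ ≈ 908600 · 9.17262949e-02 ≈ 83342.511585.
Since α = 1/2 < 1, p = c/n^{1/2} ≫ 1/n is above the triangle threshold p ~ 1/n. Asymptotically E[X] ~ (c³/6)·n^{3(1−α)} = (6³/6)·n^{1.5} → ∞; triangles are abundant w.h.p.

E[X] ≈ 83342.511585; in regime p = Θ(1/n^{1/2}) E[X] diverges (above the triangle threshold p ~ 1/n).


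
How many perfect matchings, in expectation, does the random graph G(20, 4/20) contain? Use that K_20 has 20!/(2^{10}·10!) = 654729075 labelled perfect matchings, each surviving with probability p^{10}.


K_20 has 20!/(2^{10}·10!) = 654729075 labelled perfect matchings.
For each such perfect matching H, let X_H = 1 if all 10 edges of H are present in G. Then P[X_H = 1] = p^{10} = (1/5)^{10} = 1/9765625.
By linearity: E[X] = Σ_H E[X_H] = 654729075 · p^{10} = 654729075 · 1/9765625 = 26189163/390625.
Numerically: E[X] ≈ 67.

E[X] = 654729075 · (1/5)^{10} = 26189163/390625 ≈ 67.


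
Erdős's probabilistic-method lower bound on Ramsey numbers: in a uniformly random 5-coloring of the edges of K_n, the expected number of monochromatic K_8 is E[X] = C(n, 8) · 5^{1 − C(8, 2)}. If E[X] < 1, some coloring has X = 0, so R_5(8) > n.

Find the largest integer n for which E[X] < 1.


We need C(n, 8) · 5^{1 − 28} < 1, i.e. C(n, 8) < 5^{28 − 1} = 7450580596923828125.
Check values of n near the boundary:
  n = 857: C(857, 8) = 6983854138365964575; 6983854138365964575 < 7450580596923828125? YES
  n = 858: C(858, 8) = 7049584530256467771; 7049584530256467771 < 7450580596923828125? YES
  n = 859: C(859, 8) = 7115855595170747139; 7115855595170747139 < 7450580596923828125? YES
  n = 860: C(860, 8) = 7182671140665308145; 7182671140665308145 < 7450580596923828125? YES
  n = 861: C(861, 8) = 7250034996615275865; 7250034996615275865 < 7450580596923828125? YES
  n = 862: C(862, 8) = 7317951015318931845; 7317951015318931845 < 7450580596923828125? YES
  n = 863: C(863, 8) = 7386423071602617757; 7386423071602617757 < 7450580596923828125? YES
  n = 864: C(864, 8) = 7455455062926006708; 7455455062926006708 < 7450580596923828125? NO
The largest n with C(n, 8) < 7450580596923828125 is n = 863 (where E[X] = 7386423071602617757/7450580596923828125 ≈ 0.9914). Hence R_5(8) > 863, i.e. R_5(8) ≥ 864.

Largest n = 863; hence R_5(8) > 863.


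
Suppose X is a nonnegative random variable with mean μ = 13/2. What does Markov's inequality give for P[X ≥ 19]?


μ = E[X] = 13/2, a = 19.
Markov: P[X ≥ 19] ≤ μ/a = (13/2)/19 = 13/38.
Numerically: ≈ 0.342105.
(Since a = 19 > μ = 6.500000, the bound 13/38 is < 1 and informative.)

P[X ≥ 19] ≤ 13/38 ≈ 0.342105.


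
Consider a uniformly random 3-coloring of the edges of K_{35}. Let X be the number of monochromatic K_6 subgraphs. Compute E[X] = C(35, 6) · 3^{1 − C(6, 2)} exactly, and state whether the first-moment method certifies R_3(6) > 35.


E[X] = C(35, 6) · 3^{1 − 15} = 1623160 · 3^{−14} = 1623160/4782969.
As a reduced fraction: E[X] = 1623160/4782969 ≈ 0.3393624.
Is E[X] < 1? YES.
Since E[X] < 1, there exists a 3-coloring of K_{35} with no monochromatic K_6; hence R_3(6) > 35.

E[X] = 1623160/4782969 ≈ 0.3393624; E[X] < 1, so R_3(6) > 35.


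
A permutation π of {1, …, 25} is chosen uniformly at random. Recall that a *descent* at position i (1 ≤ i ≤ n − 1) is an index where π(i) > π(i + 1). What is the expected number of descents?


Write X = Σ X_I over i = 1, …, 24, with X_I the indicator of one descent.
There are 24 indicators.
For each fixed i, the pair (π(i), π(i+1)) is a uniformly random ordered pair of distinct values from {1, …, 25}; by symmetry P[π(i) > π(i+1)] = 1/2.
By linearity: E[X] = 24 · (1/2) = (25 − 1) · (1/2) = 12 ≈ 12.000000.

E[X] = 12 = 12.000000.
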